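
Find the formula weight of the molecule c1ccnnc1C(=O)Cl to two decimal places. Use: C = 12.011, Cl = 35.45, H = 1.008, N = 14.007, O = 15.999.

Molecular formula: C5H3ClN2O.
M = 5×12.011 + 1×35.45 + 3×1.008 + 2×14.007 + 1×15.999 = 142.54 g/mol.

142.54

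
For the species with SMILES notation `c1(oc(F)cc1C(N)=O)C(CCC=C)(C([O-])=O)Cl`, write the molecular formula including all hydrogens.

Heavy atoms from the SMILES: 11 C, 1 Cl, 1 F, 1 N, 4 O.
Implicit hydrogens by atom environment:
  3 × C: 2 H each → 6
  3 × C (aromatic): no H
  3 × C: no H
  2 × O: no H
  1 × C (aromatic): 1 H
  1 × C: 1 H
  1 × Cl: no H
  1 × F: no H
  1 × N: 2 H
  1 × O (aromatic): no H
  1 × O (charge -1): no H
  Total hydrogens = 10.
Net charge -1.
Molecular formula: C11H10ClFNO4-

C11H10ClFNO4-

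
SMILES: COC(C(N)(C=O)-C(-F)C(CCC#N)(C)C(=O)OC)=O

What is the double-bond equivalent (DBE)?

5

Molecular formula from the SMILES: C12H17FN2O5.
DoU = (2C + 2 + N − H − X)/2 = (2·12 + 2 + 2 − 17 − 1)/2 = 10/2 = 5.
(Structurally: 0 ring(s) + 5 π bond(s) = 5.)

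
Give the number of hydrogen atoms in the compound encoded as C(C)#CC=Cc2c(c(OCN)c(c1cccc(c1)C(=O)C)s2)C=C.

19

Hydrogens are implicit in SMILES; fill each atom to its normal valence:
  6 × C (aromatic): no H
  4 × C (aromatic): 1 H each → 4
  3 × C: 1 H each → 3
  3 × C: no H
  2 × C: 3 H each → 6
  2 × C: 2 H each → 4
  2 × O: no H
  1 × N: 2 H
  1 × S (aromatic): no H
  Total hydrogens = 19.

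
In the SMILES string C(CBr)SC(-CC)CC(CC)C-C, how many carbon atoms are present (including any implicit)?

The symbol for carbon appears 11 times in the SMILES.

11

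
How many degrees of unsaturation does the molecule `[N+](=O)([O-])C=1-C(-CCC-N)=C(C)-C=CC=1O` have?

5

Molecular formula from the SMILES: C10H14N2O3.
DoU = (2C + 2 + N − H − X)/2 = (2·10 + 2 + 2 − 14 − 0)/2 = 10/2 = 5.
(Structurally: 1 ring(s) + 4 π bond(s) = 5.)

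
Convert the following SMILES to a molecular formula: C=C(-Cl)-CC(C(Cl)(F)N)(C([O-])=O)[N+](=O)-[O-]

C6H6Cl2FN2O4-

Heavy atoms from the SMILES: 6 C, 2 Cl, 1 F, 2 N, 4 O.
Implicit hydrogens by atom environment:
  4 × C: no H
  2 × C: 2 H each → 4
  2 × Cl: no H
  2 × O: no H
  2 × O (charge -1): no H
  1 × F: no H
  1 × N: 2 H
  1 × N (charge +1): no H
  Total hydrogens = 6.
Net charge -1.
Molecular formula: C6H6Cl2FN2O4-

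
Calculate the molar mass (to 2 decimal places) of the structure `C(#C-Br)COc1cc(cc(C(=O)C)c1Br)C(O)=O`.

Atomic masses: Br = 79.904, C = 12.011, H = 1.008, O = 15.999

Molecular formula: C12H8Br2O4.
M = 2×79.904 + 12×12.011 + 8×1.008 + 4×15.999 = 376.00 g/mol.

376.00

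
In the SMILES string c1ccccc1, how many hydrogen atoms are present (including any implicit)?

6

Hydrogens are implicit in SMILES; fill each atom to its normal valence:
  6 × C (aromatic): 1 H each → 6
  Total hydrogens = 6.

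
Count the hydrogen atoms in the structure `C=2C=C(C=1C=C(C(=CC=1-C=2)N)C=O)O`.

9

Hydrogens are implicit in SMILES; fill each atom to its normal valence:
  5 × C (aromatic): 1 H each → 5
  5 × C (aromatic): no H
  1 × C: 1 H
  1 × N: 2 H
  1 × O: 1 H
  1 × O: no H
  Total hydrogens = 9.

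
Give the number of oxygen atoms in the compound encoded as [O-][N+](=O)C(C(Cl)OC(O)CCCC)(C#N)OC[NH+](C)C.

The symbol for oxygen appears 5 times in the SMILES.

5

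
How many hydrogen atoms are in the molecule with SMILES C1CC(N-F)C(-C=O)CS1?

Hydrogens are implicit in SMILES; fill each atom to its normal valence:
  3 × C: 2 H each → 6
  3 × C: 1 H each → 3
  1 × F: no H
  1 × N: 1 H
  1 × O: no H
  1 × S: no H
  Total hydrogens = 10.

10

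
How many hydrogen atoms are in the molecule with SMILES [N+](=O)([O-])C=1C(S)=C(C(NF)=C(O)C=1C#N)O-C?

Hydrogens are implicit in SMILES; fill each atom to its normal valence:
  6 × C (aromatic): no H
  2 × O: no H
  1 × C: 3 H
  1 × C: no H
  1 × F: no H
  1 × N: 1 H
  1 × N: no H
  1 × N (charge +1): no H
  1 × O: 1 H
  1 × O (charge -1): no H
  1 × S: 1 H
  Total hydrogens = 6.

6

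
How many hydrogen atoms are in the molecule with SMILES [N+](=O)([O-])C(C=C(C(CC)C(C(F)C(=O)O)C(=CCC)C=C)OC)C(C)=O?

Hydrogens are implicit in SMILES; fill each atom to its normal valence:
  7 × C: 1 H each → 7
  4 × C: 3 H each → 12
  4 × C: no H
  4 × O: no H
  3 × C: 2 H each → 6
  1 × F: no H
  1 × N (charge +1): no H
  1 × O: 1 H
  1 × O (charge -1): no H
  Total hydrogens = 26.

26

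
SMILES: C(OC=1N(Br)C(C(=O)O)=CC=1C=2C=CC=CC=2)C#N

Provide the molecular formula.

C13H9BrN2O3

Heavy atoms from the SMILES: 1 Br, 13 C, 2 N, 3 O.
Implicit hydrogens by atom environment:
  6 × C (aromatic): 1 H each → 6
  4 × C (aromatic): no H
  2 × C: no H
  2 × O: no H
  1 × Br: no H
  1 × C: 2 H
  1 × N (aromatic): no H
  1 × N: no H
  1 × O: 1 H
  Total hydrogens = 9.
Molecular formula: C13H9BrN2O3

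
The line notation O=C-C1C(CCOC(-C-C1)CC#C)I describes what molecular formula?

Heavy atoms from the SMILES: 11 C, 1 I, 2 O.
Implicit hydrogens by atom environment:
  5 × C: 2 H each → 10
  5 × C: 1 H each → 5
  2 × O: no H
  1 × C: no H
  1 × I: no H
  Total hydrogens = 15.
Molecular formula: C11H15IO2

C11H15IO2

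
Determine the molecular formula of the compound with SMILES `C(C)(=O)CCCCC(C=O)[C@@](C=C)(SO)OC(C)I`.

Heavy atoms from the SMILES: 13 C, 1 I, 4 O, 1 S.
Implicit hydrogens by atom environment:
  5 × C: 2 H each → 10
  4 × C: 1 H each → 4
  3 × O: no H
  2 × C: 3 H each → 6
  2 × C: no H
  1 × I: no H
  1 × O: 1 H
  1 × S: no H
  Total hydrogens = 21.
Molecular formula: C13H21IO4S

C13H21IO4S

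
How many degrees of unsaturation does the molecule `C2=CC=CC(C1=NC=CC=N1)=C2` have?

8

Molecular formula from the SMILES: C10H8N2.
DoU = (2C + 2 + N − H − X)/2 = (2·10 + 2 + 2 − 8 − 0)/2 = 16/2 = 8.
(Structurally: 2 ring(s) + 6 π bond(s) = 8.)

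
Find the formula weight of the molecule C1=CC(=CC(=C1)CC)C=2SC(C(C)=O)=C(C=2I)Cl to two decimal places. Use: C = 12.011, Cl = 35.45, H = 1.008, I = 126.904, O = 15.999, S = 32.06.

Molecular formula: C14H12ClIOS.
M = 14×12.011 + 1×35.45 + 12×1.008 + 1×126.904 + 1×15.999 + 1×32.06 = 390.66 g/mol.

390.66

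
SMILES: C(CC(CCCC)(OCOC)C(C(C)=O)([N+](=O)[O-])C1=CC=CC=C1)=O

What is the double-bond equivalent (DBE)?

7

Molecular formula from the SMILES: C18H25NO6.
DoU = (2C + 2 + N − H − X)/2 = (2·18 + 2 + 1 − 25 − 0)/2 = 14/2 = 7.
(Structurally: 1 ring(s) + 6 π bond(s) = 7.)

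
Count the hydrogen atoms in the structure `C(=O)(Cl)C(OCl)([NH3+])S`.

4

Hydrogens are implicit in SMILES; fill each atom to its normal valence:
  2 × C: no H
  2 × Cl: no H
  2 × O: no H
  1 × N (charge +1): 3 H
  1 × S: 1 H
  Total hydrogens = 4.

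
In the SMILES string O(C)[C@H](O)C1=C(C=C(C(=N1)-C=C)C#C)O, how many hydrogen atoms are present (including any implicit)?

Hydrogens are implicit in SMILES; fill each atom to its normal valence:
  4 × C (aromatic): no H
  3 × C: 1 H each → 3
  2 × O: 1 H each → 2
  1 × C: 3 H
  1 × C: 2 H
  1 × C (aromatic): 1 H
  1 × C: no H
  1 × N (aromatic): no H
  1 × O: no H
  Total hydrogens = 11.

11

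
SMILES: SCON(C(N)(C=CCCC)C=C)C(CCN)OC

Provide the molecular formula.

Heavy atoms from the SMILES: 13 C, 3 N, 2 O, 1 S.
Implicit hydrogens by atom environment:
  6 × C: 2 H each → 12
  4 × C: 1 H each → 4
  2 × C: 3 H each → 6
  2 × N: 2 H each → 4
  2 × O: no H
  1 × C: no H
  1 × N: no H
  1 × S: 1 H
  Total hydrogens = 27.
Molecular formula: C13H27N3O2S

C13H27N3O2S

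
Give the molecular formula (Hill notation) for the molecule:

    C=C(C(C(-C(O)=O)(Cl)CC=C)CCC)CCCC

C15H25ClO2

Heavy atoms from the SMILES: 15 C, 1 Cl, 2 O.
Implicit hydrogens by atom environment:
  8 × C: 2 H each → 16
  3 × C: no H
  2 × C: 3 H each → 6
  2 × C: 1 H each → 2
  1 × Cl: no H
  1 × O: 1 H
  1 × O: no H
  Total hydrogens = 25.
Molecular formula: C15H25ClO2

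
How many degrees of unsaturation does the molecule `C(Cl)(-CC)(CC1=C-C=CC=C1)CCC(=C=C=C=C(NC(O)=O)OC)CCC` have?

9

Molecular formula from the SMILES: C22H28ClNO3.
DoU = (2C + 2 + N − H − X)/2 = (2·22 + 2 + 1 − 28 − 1)/2 = 18/2 = 9.
(Structurally: 1 ring(s) + 8 π bond(s) = 9.)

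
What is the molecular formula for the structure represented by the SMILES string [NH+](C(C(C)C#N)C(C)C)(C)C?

C9H19N2+

Heavy atoms from the SMILES: 9 C, 2 N.
Implicit hydrogens by atom environment:
  5 × C: 3 H each → 15
  3 × C: 1 H each → 3
  1 × C: no H
  1 × N (charge +1): 1 H
  1 × N: no H
  Total hydrogens = 19.
Net charge +1.
Molecular formula: C9H19N2+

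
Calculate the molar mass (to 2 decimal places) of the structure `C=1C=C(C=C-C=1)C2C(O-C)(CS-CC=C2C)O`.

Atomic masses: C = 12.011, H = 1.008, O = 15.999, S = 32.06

Molecular formula: C14H18O2S.
M = 14×12.011 + 18×1.008 + 2×15.999 + 1×32.06 = 250.36 g/mol.

250.36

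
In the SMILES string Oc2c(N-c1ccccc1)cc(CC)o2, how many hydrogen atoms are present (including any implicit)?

Hydrogens are implicit in SMILES; fill each atom to its normal valence:
  6 × C (aromatic): 1 H each → 6
  4 × C (aromatic): no H
  1 × C: 3 H
  1 × C: 2 H
  1 × N: 1 H
  1 × O: 1 H
  1 × O (aromatic): no H
  Total hydrogens = 13.

13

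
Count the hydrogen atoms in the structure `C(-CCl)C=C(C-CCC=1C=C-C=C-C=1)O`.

Hydrogens are implicit in SMILES; fill each atom to its normal valence:
  5 × C: 2 H each → 10
  5 × C (aromatic): 1 H each → 5
  1 × C: 1 H
  1 × C: no H
  1 × C (aromatic): no H
  1 × Cl: no H
  1 × O: 1 H
  Total hydrogens = 17.

17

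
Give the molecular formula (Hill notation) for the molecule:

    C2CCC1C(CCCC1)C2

Heavy atoms from the SMILES: 10 C.
Implicit hydrogens by atom environment:
  8 × C: 2 H each → 16
  2 × C: 1 H each → 2
  Total hydrogens = 18.
Molecular formula: C10H18

C10H18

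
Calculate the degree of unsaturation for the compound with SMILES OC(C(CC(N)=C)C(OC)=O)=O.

Molecular formula from the SMILES: C7H11NO4.
DoU = (2C + 2 + N − H − X)/2 = (2·7 + 2 + 1 − 11 − 0)/2 = 6/2 = 3.
(Structurally: 0 ring(s) + 3 π bond(s) = 3.)

3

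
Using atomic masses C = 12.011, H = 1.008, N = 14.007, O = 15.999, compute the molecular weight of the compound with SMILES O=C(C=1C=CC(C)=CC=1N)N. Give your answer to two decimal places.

Molecular formula: C8H10N2O.
M = 8×12.011 + 10×1.008 + 2×14.007 + 1×15.999 = 150.18 g/mol.

150.18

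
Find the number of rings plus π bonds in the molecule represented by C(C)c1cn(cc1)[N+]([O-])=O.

4

Molecular formula from the SMILES: C6H8N2O2.
DoU = (2C + 2 + N − H − X)/2 = (2·6 + 2 + 2 − 8 − 0)/2 = 8/2 = 4.
(Structurally: 1 ring(s) + 3 π bond(s) = 4.)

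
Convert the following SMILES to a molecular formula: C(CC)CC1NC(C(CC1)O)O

Heavy atoms from the SMILES: 9 C, 1 N, 2 O.
Implicit hydrogens by atom environment:
  5 × C: 2 H each → 10
  3 × C: 1 H each → 3
  2 × O: 1 H each → 2
  1 × C: 3 H
  1 × N: 1 H
  Total hydrogens = 19.
Molecular formula: C9H19NO2

C9H19NO2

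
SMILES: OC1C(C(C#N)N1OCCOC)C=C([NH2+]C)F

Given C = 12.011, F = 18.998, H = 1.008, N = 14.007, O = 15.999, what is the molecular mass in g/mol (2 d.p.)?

Molecular formula: C10H17FN3O3+.
M = 10×12.011 + 1×18.998 + 17×1.008 + 3×14.007 + 3×15.999 = 246.26 g/mol.

246.26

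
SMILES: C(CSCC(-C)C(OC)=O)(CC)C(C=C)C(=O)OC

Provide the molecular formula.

Heavy atoms from the SMILES: 14 C, 4 O, 1 S.
Implicit hydrogens by atom environment:
  4 × C: 3 H each → 12
  4 × C: 2 H each → 8
  4 × C: 1 H each → 4
  4 × O: no H
  2 × C: no H
  1 × S: no H
  Total hydrogens = 24.
Molecular formula: C14H24O4S

C14H24O4S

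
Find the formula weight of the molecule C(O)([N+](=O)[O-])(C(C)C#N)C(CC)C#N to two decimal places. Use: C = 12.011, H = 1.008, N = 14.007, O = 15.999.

197.19

Molecular formula: C8H11N3O3.
M = 8×12.011 + 11×1.008 + 3×14.007 + 3×15.999 = 197.19 g/mol.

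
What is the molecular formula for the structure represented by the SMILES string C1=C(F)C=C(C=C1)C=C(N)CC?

Heavy atoms from the SMILES: 10 C, 1 F, 1 N.
Implicit hydrogens by atom environment:
  4 × C (aromatic): 1 H each → 4
  2 × C (aromatic): no H
  1 × C: 3 H
  1 × C: 2 H
  1 × C: 1 H
  1 × C: no H
  1 × F: no H
  1 × N: 2 H
  Total hydrogens = 12.
Molecular formula: C10H12FN

C10H12FN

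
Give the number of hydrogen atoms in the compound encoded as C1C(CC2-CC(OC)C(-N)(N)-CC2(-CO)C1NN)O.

Hydrogens are implicit in SMILES; fill each atom to its normal valence:
  5 × C: 2 H each → 10
  4 × C: 1 H each → 4
  3 × N: 2 H each → 6
  2 × C: no H
  2 × O: 1 H each → 2
  1 × C: 3 H
  1 × N: 1 H
  1 × O: no H
  Total hydrogens = 26.

26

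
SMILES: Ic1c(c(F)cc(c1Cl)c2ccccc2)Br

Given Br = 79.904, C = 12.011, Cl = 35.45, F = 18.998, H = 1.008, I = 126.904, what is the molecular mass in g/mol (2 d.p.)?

411.44

Molecular formula: C12H6BrClFI.
M = 1×79.904 + 12×12.011 + 1×35.45 + 1×18.998 + 6×1.008 + 1×126.904 = 411.44 g/mol.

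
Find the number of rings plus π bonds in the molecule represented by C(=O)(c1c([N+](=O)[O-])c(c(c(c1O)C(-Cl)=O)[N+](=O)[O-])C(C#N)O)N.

Molecular formula from the SMILES: C10H5ClN4O8.
DoU = (2C + 2 + N − H − X)/2 = (2·10 + 2 + 4 − 5 − 1)/2 = 20/2 = 10.
(Structurally: 1 ring(s) + 9 π bond(s) = 10.)

10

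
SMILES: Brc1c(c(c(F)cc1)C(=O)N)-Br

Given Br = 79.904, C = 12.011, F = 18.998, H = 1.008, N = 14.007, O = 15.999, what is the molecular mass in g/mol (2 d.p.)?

296.92

Molecular formula: C7H4Br2FNO.
M = 2×79.904 + 7×12.011 + 1×18.998 + 4×1.008 + 1×14.007 + 1×15.999 = 296.92 g/mol.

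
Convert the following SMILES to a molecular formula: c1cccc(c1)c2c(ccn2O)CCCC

Heavy atoms from the SMILES: 14 C, 1 N, 1 O.
Implicit hydrogens by atom environment:
  7 × C (aromatic): 1 H each → 7
  3 × C: 2 H each → 6
  3 × C (aromatic): no H
  1 × C: 3 H
  1 × N (aromatic): no H
  1 × O: 1 H
  Total hydrogens = 17.
Molecular formula: C14H17NO

C14H17NO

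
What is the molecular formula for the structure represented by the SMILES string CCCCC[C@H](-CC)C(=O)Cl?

C9H17ClO

Heavy atoms from the SMILES: 9 C, 1 Cl, 1 O.
Implicit hydrogens by atom environment:
  5 × C: 2 H each → 10
  2 × C: 3 H each → 6
  1 × C: 1 H
  1 × C: no H
  1 × Cl: no H
  1 × O: no H
  Total hydrogens = 17.
Molecular formula: C9H17ClO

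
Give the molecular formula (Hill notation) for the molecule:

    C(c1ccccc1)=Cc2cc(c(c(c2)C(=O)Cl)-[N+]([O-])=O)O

C15H10ClNO4

Heavy atoms from the SMILES: 15 C, 1 Cl, 1 N, 4 O.
Implicit hydrogens by atom environment:
  7 × C (aromatic): 1 H each → 7
  5 × C (aromatic): no H
  2 × C: 1 H each → 2
  2 × O: no H
  1 × C: no H
  1 × Cl: no H
  1 × N (charge +1): no H
  1 × O: 1 H
  1 × O (charge -1): no H
  Total hydrogens = 10.
Molecular formula: C15H10ClNO4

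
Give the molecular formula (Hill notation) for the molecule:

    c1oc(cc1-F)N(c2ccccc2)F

C10H7F2NO

Heavy atoms from the SMILES: 10 C, 2 F, 1 N, 1 O.
Implicit hydrogens by atom environment:
  7 × C (aromatic): 1 H each → 7
  3 × C (aromatic): no H
  2 × F: no H
  1 × N: no H
  1 × O (aromatic): no H
  Total hydrogens = 7.
Molecular formula: C10H7F2NO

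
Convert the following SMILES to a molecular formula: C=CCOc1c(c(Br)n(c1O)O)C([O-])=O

C8H7BrNO5-

Heavy atoms from the SMILES: 1 Br, 8 C, 1 N, 5 O.
Implicit hydrogens by atom environment:
  4 × C (aromatic): no H
  2 × C: 2 H each → 4
  2 × O: 1 H each → 2
  2 × O: no H
  1 × Br: no H
  1 × C: 1 H
  1 × C: no H
  1 × N (aromatic): no H
  1 × O (charge -1): no H
  Total hydrogens = 7.
Net charge -1.
Molecular formula: C8H7BrNO5-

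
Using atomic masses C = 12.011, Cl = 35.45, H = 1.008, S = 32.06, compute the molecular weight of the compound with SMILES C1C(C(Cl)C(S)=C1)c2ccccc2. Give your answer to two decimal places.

Molecular formula: C11H11ClS.
M = 11×12.011 + 1×35.45 + 11×1.008 + 1×32.06 = 210.72 g/mol.

210.72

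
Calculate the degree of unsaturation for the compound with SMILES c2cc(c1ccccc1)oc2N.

Molecular formula from the SMILES: C10H9NO.
DoU = (2C + 2 + N − H − X)/2 = (2·10 + 2 + 1 − 9 − 0)/2 = 14/2 = 7.
(Structurally: 2 ring(s) + 5 π bond(s) = 7.)

7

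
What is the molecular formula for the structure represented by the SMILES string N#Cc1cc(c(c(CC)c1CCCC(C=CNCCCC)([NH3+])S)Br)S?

Heavy atoms from the SMILES: 1 Br, 19 C, 3 N, 2 S.
Implicit hydrogens by atom environment:
  7 × C: 2 H each → 14
  5 × C (aromatic): no H
  2 × C: 3 H each → 6
  2 × C: 1 H each → 2
  2 × C: no H
  2 × S: 1 H each → 2
  1 × Br: no H
  1 × C (aromatic): 1 H
  1 × N (charge +1): 3 H
  1 × N: 1 H
  1 × N: no H
  Total hydrogens = 29.
Net charge +1.
Molecular formula: C19H29BrN3S2+

C19H29BrN3S2+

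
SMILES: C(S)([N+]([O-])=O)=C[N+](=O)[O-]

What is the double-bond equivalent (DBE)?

3

Molecular formula from the SMILES: C2H2N2O4S.
DoU = (2C + 2 + N − H − X)/2 = (2·2 + 2 + 2 − 2 − 0)/2 = 6/2 = 3.
(Structurally: 0 ring(s) + 3 π bond(s) = 3.)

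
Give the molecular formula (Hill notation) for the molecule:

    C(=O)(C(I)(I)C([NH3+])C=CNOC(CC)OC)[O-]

C9H16I2N2O4

Heavy atoms from the SMILES: 9 C, 2 I, 2 N, 4 O.
Implicit hydrogens by atom environment:
  4 × C: 1 H each → 4
  3 × O: no H
  2 × C: 3 H each → 6
  2 × C: no H
  2 × I: no H
  1 × C: 2 H
  1 × N (charge +1): 3 H
  1 × N: 1 H
  1 × O (charge -1): no H
  Total hydrogens = 16.
Molecular formula: C9H16I2N2O4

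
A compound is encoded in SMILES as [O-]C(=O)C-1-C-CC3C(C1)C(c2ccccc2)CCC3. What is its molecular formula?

Heavy atoms from the SMILES: 17 C, 2 O.
Implicit hydrogens by atom environment:
  6 × C: 2 H each → 12
  5 × C (aromatic): 1 H each → 5
  4 × C: 1 H each → 4
  1 × C: no H
  1 × C (aromatic): no H
  1 × O: no H
  1 × O (charge -1): no H
  Total hydrogens = 21.
Net charge -1.
Molecular formula: C17H21O2-

C17H21O2-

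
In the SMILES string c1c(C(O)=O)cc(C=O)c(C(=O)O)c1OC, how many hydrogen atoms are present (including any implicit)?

8

Hydrogens are implicit in SMILES; fill each atom to its normal valence:
  4 × C (aromatic): no H
  4 × O: no H
  2 × C (aromatic): 1 H each → 2
  2 × C: no H
  2 × O: 1 H each → 2
  1 × C: 3 H
  1 × C: 1 H
  Total hydrogens = 8.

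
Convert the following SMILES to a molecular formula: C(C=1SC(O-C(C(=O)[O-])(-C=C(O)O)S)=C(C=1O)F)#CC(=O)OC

Heavy atoms from the SMILES: 12 C, 1 F, 8 O, 2 S.
Implicit hydrogens by atom environment:
  6 × C: no H
  4 × C (aromatic): no H
  4 × O: no H
  3 × O: 1 H each → 3
  1 × C: 3 H
  1 × C: 1 H
  1 × F: no H
  1 × O (charge -1): no H
  1 × S: 1 H
  1 × S (aromatic): no H
  Total hydrogens = 8.
Net charge -1.
Molecular formula: C12H8FO8S2-

C12H8FO8S2-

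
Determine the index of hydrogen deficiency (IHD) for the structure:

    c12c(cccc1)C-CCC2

Molecular formula from the SMILES: C10H12.
DoU = (2C + 2 + N − H − X)/2 = (2·10 + 2 + 0 − 12 − 0)/2 = 10/2 = 5.
(Structurally: 2 ring(s) + 3 π bond(s) = 5.)

5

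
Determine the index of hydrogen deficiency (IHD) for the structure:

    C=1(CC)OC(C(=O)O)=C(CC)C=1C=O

Molecular formula from the SMILES: C10H12O4.
DoU = (2C + 2 + N − H − X)/2 = (2·10 + 2 + 0 − 12 − 0)/2 = 10/2 = 5.
(Structurally: 1 ring(s) + 4 π bond(s) = 5.)

5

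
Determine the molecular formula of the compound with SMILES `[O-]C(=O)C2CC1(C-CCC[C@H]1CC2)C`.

C12H19O2-

Heavy atoms from the SMILES: 12 C, 2 O.
Implicit hydrogens by atom environment:
  7 × C: 2 H each → 14
  2 × C: 1 H each → 2
  2 × C: no H
  1 × C: 3 H
  1 × O: no H
  1 × O (charge -1): no H
  Total hydrogens = 19.
Net charge -1.
Molecular formula: C12H19O2-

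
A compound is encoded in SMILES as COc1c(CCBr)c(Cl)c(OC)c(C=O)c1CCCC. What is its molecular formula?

Heavy atoms from the SMILES: 1 Br, 15 C, 1 Cl, 3 O.
Implicit hydrogens by atom environment:
  6 × C (aromatic): no H
  5 × C: 2 H each → 10
  3 × C: 3 H each → 9
  3 × O: no H
  1 × Br: no H
  1 × C: 1 H
  1 × Cl: no H
  Total hydrogens = 20.
Molecular formula: C15H20BrClO3

C15H20BrClO3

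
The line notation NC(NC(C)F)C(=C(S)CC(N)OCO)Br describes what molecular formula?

Heavy atoms from the SMILES: 1 Br, 8 C, 1 F, 3 N, 2 O, 1 S.
Implicit hydrogens by atom environment:
  3 × C: 1 H each → 3
  2 × C: 2 H each → 4
  2 × C: no H
  2 × N: 2 H each → 4
  1 × Br: no H
  1 × C: 3 H
  1 × F: no H
  1 × N: 1 H
  1 × O: 1 H
  1 × O: no H
  1 × S: 1 H
  Total hydrogens = 17.
Molecular formula: C8H17BrFN3O2S

C8H17BrFN3O2S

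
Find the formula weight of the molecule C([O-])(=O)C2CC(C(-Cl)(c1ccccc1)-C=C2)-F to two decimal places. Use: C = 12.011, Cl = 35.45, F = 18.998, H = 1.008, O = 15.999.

253.68

Molecular formula: C13H11ClFO2-.
M = 13×12.011 + 1×35.45 + 1×18.998 + 11×1.008 + 2×15.999 = 253.68 g/mol.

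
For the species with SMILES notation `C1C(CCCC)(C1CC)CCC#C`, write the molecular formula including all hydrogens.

C13H22

Heavy atoms from the SMILES: 13 C.
Implicit hydrogens by atom environment:
  7 × C: 2 H each → 14
  2 × C: 3 H each → 6
  2 × C: 1 H each → 2
  2 × C: no H
  Total hydrogens = 22.
Molecular formula: C13H22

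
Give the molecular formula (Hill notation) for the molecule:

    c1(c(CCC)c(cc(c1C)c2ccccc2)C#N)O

Heavy atoms from the SMILES: 17 C, 1 N, 1 O.
Implicit hydrogens by atom environment:
  6 × C (aromatic): 1 H each → 6
  6 × C (aromatic): no H
  2 × C: 3 H each → 6
  2 × C: 2 H each → 4
  1 × C: no H
  1 × N: no H
  1 × O: 1 H
  Total hydrogens = 17.
Molecular formula: C17H17NO

C17H17NO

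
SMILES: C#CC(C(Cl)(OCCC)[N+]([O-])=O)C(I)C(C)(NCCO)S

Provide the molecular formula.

Heavy atoms from the SMILES: 12 C, 1 Cl, 1 I, 2 N, 4 O, 1 S.
Implicit hydrogens by atom environment:
  4 × C: 2 H each → 8
  3 × C: 1 H each → 3
  3 × C: no H
  2 × C: 3 H each → 6
  2 × O: no H
  1 × Cl: no H
  1 × I: no H
  1 × N: 1 H
  1 × N (charge +1): no H
  1 × O: 1 H
  1 × O (charge -1): no H
  1 × S: 1 H
  Total hydrogens = 20.
Molecular formula: C12H20ClIN2O4S

C12H20ClIN2O4S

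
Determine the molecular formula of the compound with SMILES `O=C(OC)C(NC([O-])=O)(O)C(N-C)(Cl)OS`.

Heavy atoms from the SMILES: 6 C, 1 Cl, 2 N, 6 O, 1 S.
Implicit hydrogens by atom environment:
  4 × C: no H
  4 × O: no H
  2 × C: 3 H each → 6
  2 × N: 1 H each → 2
  1 × Cl: no H
  1 × O: 1 H
  1 × O (charge -1): no H
  1 × S: 1 H
  Total hydrogens = 10.
Net charge -1.
Molecular formula: C6H10ClN2O6S-

C6H10ClN2O6S-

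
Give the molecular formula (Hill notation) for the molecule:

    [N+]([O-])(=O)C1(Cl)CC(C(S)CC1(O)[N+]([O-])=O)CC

C8H13ClN2O5S

Heavy atoms from the SMILES: 8 C, 1 Cl, 2 N, 5 O, 1 S.
Implicit hydrogens by atom environment:
  3 × C: 2 H each → 6
  2 × C: 1 H each → 2
  2 × C: no H
  2 × N (charge +1): no H
  2 × O: no H
  2 × O (charge -1): no H
  1 × C: 3 H
  1 × Cl: no H
  1 × O: 1 H
  1 × S: 1 H
  Total hydrogens = 13.
Molecular formula: C8H13ClN2O5S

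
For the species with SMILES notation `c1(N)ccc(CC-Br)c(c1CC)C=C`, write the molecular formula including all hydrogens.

Heavy atoms from the SMILES: 1 Br, 12 C, 1 N.
Implicit hydrogens by atom environment:
  4 × C: 2 H each → 8
  4 × C (aromatic): no H
  2 × C (aromatic): 1 H each → 2
  1 × Br: no H
  1 × C: 3 H
  1 × C: 1 H
  1 × N: 2 H
  Total hydrogens = 16.
Molecular formula: C12H16BrN

C12H16BrN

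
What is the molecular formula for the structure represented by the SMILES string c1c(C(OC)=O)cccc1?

C8H8O2

Heavy atoms from the SMILES: 8 C, 2 O.
Implicit hydrogens by atom environment:
  5 × C (aromatic): 1 H each → 5
  2 × O: no H
  1 × C: 3 H
  1 × C (aromatic): no H
  1 × C: no H
  Total hydrogens = 8.
Molecular formula: C8H8O2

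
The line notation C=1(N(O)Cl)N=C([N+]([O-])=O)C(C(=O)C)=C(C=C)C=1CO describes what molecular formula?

Heavy atoms from the SMILES: 10 C, 1 Cl, 3 N, 5 O.
Implicit hydrogens by atom environment:
  5 × C (aromatic): no H
  2 × C: 2 H each → 4
  2 × O: 1 H each → 2
  2 × O: no H
  1 × C: 3 H
  1 × C: 1 H
  1 × C: no H
  1 × Cl: no H
  1 × N (aromatic): no H
  1 × N (charge +1): no H
  1 × N: no H
  1 × O (charge -1): no H
  Total hydrogens = 10.
Molecular formula: C10H10ClN3O5

C10H10ClN3O5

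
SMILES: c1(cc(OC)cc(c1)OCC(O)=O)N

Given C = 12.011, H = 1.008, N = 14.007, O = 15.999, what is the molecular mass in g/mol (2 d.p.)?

Molecular formula: C9H11NO4.
M = 9×12.011 + 11×1.008 + 1×14.007 + 4×15.999 = 197.19 g/mol.

197.19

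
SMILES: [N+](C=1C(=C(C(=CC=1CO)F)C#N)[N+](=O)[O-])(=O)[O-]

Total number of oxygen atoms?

5

The symbol for oxygen appears 5 times in the SMILES.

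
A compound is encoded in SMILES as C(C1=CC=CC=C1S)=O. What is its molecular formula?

C7H6OS

Heavy atoms from the SMILES: 7 C, 1 O, 1 S.
Implicit hydrogens by atom environment:
  4 × C (aromatic): 1 H each → 4
  2 × C (aromatic): no H
  1 × C: 1 H
  1 × O: no H
  1 × S: 1 H
  Total hydrogens = 6.
Molecular formula: C7H6OS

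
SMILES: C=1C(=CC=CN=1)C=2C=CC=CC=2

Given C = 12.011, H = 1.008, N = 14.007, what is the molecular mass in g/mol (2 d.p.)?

155.20

Molecular formula: C11H9N.
M = 11×12.011 + 9×1.008 + 1×14.007 = 155.20 g/mol.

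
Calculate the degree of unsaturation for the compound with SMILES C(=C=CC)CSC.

2

Molecular formula from the SMILES: C6H10S.
DoU = (2C + 2 + N − H − X)/2 = (2·6 + 2 + 0 − 10 − 0)/2 = 4/2 = 2.
(Structurally: 0 ring(s) + 2 π bond(s) = 2.)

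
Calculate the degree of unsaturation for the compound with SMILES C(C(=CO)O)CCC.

Molecular formula from the SMILES: C6H12O2.
DoU = (2C + 2 + N − H − X)/2 = (2·6 + 2 + 0 − 12 − 0)/2 = 2/2 = 1.
(Structurally: 0 ring(s) + 1 π bond(s) = 1.)

1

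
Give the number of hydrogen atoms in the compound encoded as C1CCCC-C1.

12

Hydrogens are implicit in SMILES; fill each atom to its normal valence:
  6 × C: 2 H each → 12
  Total hydrogens = 12.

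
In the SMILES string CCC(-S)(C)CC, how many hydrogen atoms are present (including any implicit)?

14

Hydrogens are implicit in SMILES; fill each atom to its normal valence:
  3 × C: 3 H each → 9
  2 × C: 2 H each → 4
  1 × C: no H
  1 × S: 1 H
  Total hydrogens = 14.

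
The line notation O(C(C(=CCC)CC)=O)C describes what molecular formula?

Heavy atoms from the SMILES: 8 C, 2 O.
Implicit hydrogens by atom environment:
  3 × C: 3 H each → 9
  2 × C: 2 H each → 4
  2 × C: no H
  2 × O: no H
  1 × C: 1 H
  Total hydrogens = 14.
Molecular formula: C8H14O2

C8H14O2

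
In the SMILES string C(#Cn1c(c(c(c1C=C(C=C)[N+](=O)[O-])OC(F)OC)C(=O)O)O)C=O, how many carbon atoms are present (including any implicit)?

14

The symbol for carbon appears 14 times in the SMILES. Lowercase c denotes aromatic carbon and counts toward C.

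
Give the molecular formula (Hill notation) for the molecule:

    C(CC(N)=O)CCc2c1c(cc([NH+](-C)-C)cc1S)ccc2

C17H23N2OS+

Heavy atoms from the SMILES: 17 C, 2 N, 1 O, 1 S.
Implicit hydrogens by atom environment:
  5 × C (aromatic): 1 H each → 5
  5 × C (aromatic): no H
  4 × C: 2 H each → 8
  2 × C: 3 H each → 6
  1 × C: no H
  1 × N: 2 H
  1 × N (charge +1): 1 H
  1 × O: no H
  1 × S: 1 H
  Total hydrogens = 23.
Net charge +1.
Molecular formula: C17H23N2OS+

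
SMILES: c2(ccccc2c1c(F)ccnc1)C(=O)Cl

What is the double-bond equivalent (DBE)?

9

Molecular formula from the SMILES: C12H7ClFNO.
DoU = (2C + 2 + N − H − X)/2 = (2·12 + 2 + 1 − 7 − 2)/2 = 18/2 = 9.
(Structurally: 2 ring(s) + 7 π bond(s) = 9.)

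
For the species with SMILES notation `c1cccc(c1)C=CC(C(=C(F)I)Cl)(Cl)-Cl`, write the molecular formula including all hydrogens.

Heavy atoms from the SMILES: 11 C, 3 Cl, 1 F, 1 I.
Implicit hydrogens by atom environment:
  5 × C (aromatic): 1 H each → 5
  3 × C: no H
  3 × Cl: no H
  2 × C: 1 H each → 2
  1 × C (aromatic): no H
  1 × F: no H
  1 × I: no H
  Total hydrogens = 7.
Molecular formula: C11H7Cl3FI

C11H7Cl3FI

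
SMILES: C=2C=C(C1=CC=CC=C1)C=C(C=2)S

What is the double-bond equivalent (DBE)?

Molecular formula from the SMILES: C12H10S.
DoU = (2C + 2 + N − H − X)/2 = (2·12 + 2 + 0 − 10 − 0)/2 = 16/2 = 8.
(Structurally: 2 ring(s) + 6 π bond(s) = 8.)

8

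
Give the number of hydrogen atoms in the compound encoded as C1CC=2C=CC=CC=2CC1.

Hydrogens are implicit in SMILES; fill each atom to its normal valence:
  4 × C: 2 H each → 8
  4 × C (aromatic): 1 H each → 4
  2 × C (aromatic): no H
  Total hydrogens = 12.

12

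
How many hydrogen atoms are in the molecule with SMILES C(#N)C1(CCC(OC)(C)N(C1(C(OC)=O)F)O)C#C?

15

Hydrogens are implicit in SMILES; fill each atom to its normal valence:
  6 × C: no H
  3 × C: 3 H each → 9
  3 × O: no H
  2 × C: 2 H each → 4
  2 × N: no H
  1 × C: 1 H
  1 × F: no H
  1 × O: 1 H
  Total hydrogens = 15.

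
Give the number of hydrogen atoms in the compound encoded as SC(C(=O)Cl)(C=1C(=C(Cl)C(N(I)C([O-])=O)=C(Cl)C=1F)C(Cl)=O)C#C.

Hydrogens are implicit in SMILES; fill each atom to its normal valence:
  6 × C (aromatic): no H
  5 × C: no H
  4 × Cl: no H
  3 × O: no H
  1 × C: 1 H
  1 × F: no H
  1 × I: no H
  1 × N: no H
  1 × O (charge -1): no H
  1 × S: 1 H
  Total hydrogens = 2.

2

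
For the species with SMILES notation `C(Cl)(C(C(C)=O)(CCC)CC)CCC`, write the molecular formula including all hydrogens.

Heavy atoms from the SMILES: 12 C, 1 Cl, 1 O.
Implicit hydrogens by atom environment:
  5 × C: 2 H each → 10
  4 × C: 3 H each → 12
  2 × C: no H
  1 × C: 1 H
  1 × Cl: no H
  1 × O: no H
  Total hydrogens = 23.
Molecular formula: C12H23ClO

C12H23ClO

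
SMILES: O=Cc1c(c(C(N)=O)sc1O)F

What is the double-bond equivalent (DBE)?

5

Molecular formula from the SMILES: C6H4FNO3S.
DoU = (2C + 2 + N − H − X)/2 = (2·6 + 2 + 1 − 4 − 1)/2 = 10/2 = 5.
(Structurally: 1 ring(s) + 4 π bond(s) = 5.)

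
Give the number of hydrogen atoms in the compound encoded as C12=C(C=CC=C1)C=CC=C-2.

Hydrogens are implicit in SMILES; fill each atom to its normal valence:
  8 × C (aromatic): 1 H each → 8
  2 × C (aromatic): no H
  Total hydrogens = 8.

8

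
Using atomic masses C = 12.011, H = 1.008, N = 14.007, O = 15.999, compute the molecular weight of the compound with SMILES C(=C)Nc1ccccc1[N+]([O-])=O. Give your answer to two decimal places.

Molecular formula: C8H8N2O2.
M = 8×12.011 + 8×1.008 + 2×14.007 + 2×15.999 = 164.16 g/mol.

164.16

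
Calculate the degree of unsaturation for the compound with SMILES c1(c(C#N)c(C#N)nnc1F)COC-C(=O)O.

Molecular formula from the SMILES: C9H5FN4O3.
DoU = (2C + 2 + N − H − X)/2 = (2·9 + 2 + 4 − 5 − 1)/2 = 18/2 = 9.
(Structurally: 1 ring(s) + 8 π bond(s) = 9.)

9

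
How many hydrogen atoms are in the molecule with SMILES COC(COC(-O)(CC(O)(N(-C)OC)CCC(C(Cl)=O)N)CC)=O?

Hydrogens are implicit in SMILES; fill each atom to its normal valence:
  5 × C: 2 H each → 10
  5 × O: no H
  4 × C: 3 H each → 12
  4 × C: no H
  2 × O: 1 H each → 2
  1 × C: 1 H
  1 × Cl: no H
  1 × N: 2 H
  1 × N: no H
  Total hydrogens = 27.

27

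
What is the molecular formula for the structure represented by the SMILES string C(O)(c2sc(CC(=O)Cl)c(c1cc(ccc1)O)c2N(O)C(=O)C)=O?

C15H12ClNO6S

Heavy atoms from the SMILES: 15 C, 1 Cl, 1 N, 6 O, 1 S.
Implicit hydrogens by atom environment:
  6 × C (aromatic): no H
  4 × C (aromatic): 1 H each → 4
  3 × C: no H
  3 × O: 1 H each → 3
  3 × O: no H
  1 × C: 3 H
  1 × C: 2 H
  1 × Cl: no H
  1 × N: no H
  1 × S (aromatic): no H
  Total hydrogens = 12.
Molecular formula: C15H12ClNO6S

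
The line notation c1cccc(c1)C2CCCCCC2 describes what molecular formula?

Heavy atoms from the SMILES: 13 C.
Implicit hydrogens by atom environment:
  6 × C: 2 H each → 12
  5 × C (aromatic): 1 H each → 5
  1 × C: 1 H
  1 × C (aromatic): no H
  Total hydrogens = 18.
Molecular formula: C13H18

C13H18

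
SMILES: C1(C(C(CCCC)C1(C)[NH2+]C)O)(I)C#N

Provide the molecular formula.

Heavy atoms from the SMILES: 11 C, 1 I, 2 N, 1 O.
Implicit hydrogens by atom environment:
  3 × C: 3 H each → 9
  3 × C: 2 H each → 6
  3 × C: no H
  2 × C: 1 H each → 2
  1 × I: no H
  1 × N (charge +1): 2 H
  1 × N: no H
  1 × O: 1 H
  Total hydrogens = 20.
Net charge +1.
Molecular formula: C11H20IN2O+

C11H20IN2O+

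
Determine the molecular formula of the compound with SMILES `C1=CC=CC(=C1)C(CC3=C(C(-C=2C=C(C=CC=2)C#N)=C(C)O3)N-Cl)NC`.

Heavy atoms from the SMILES: 21 C, 1 Cl, 3 N, 1 O.
Implicit hydrogens by atom environment:
  9 × C (aromatic): 1 H each → 9
  7 × C (aromatic): no H
  2 × C: 3 H each → 6
  2 × N: 1 H each → 2
  1 × C: 2 H
  1 × C: 1 H
  1 × C: no H
  1 × Cl: no H
  1 × N: no H
  1 × O (aromatic): no H
  Total hydrogens = 20.
Molecular formula: C21H20ClN3O

C21H20ClN3O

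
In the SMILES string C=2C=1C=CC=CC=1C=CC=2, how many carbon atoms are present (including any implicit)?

10

The symbol for carbon appears 10 times in the SMILES.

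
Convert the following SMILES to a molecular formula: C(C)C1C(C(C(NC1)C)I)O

C8H16INO

Heavy atoms from the SMILES: 8 C, 1 I, 1 N, 1 O.
Implicit hydrogens by atom environment:
  4 × C: 1 H each → 4
  2 × C: 3 H each → 6
  2 × C: 2 H each → 4
  1 × I: no H
  1 × N: 1 H
  1 × O: 1 H
  Total hydrogens = 16.
Molecular formula: C8H16INO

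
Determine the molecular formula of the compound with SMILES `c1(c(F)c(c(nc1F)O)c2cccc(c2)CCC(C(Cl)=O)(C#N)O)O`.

Heavy atoms from the SMILES: 16 C, 1 Cl, 2 F, 2 N, 4 O.
Implicit hydrogens by atom environment:
  7 × C (aromatic): no H
  4 × C (aromatic): 1 H each → 4
  3 × C: no H
  3 × O: 1 H each → 3
  2 × C: 2 H each → 4
  2 × F: no H
  1 × Cl: no H
  1 × N (aromatic): no H
  1 × N: no H
  1 × O: no H
  Total hydrogens = 11.
Molecular formula: C16H11ClF2N2O4

C16H11ClF2N2O4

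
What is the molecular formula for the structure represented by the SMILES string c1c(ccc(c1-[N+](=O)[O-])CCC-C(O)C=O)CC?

C13H17NO4

Heavy atoms from the SMILES: 13 C, 1 N, 4 O.
Implicit hydrogens by atom environment:
  4 × C: 2 H each → 8
  3 × C (aromatic): 1 H each → 3
  3 × C (aromatic): no H
  2 × C: 1 H each → 2
  2 × O: no H
  1 × C: 3 H
  1 × N (charge +1): no H
  1 × O: 1 H
  1 × O (charge -1): no H
  Total hydrogens = 17.
Molecular formula: C13H17NO4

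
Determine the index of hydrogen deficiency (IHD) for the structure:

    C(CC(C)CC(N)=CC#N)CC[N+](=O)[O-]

Molecular formula from the SMILES: C10H17N3O2.
DoU = (2C + 2 + N − H − X)/2 = (2·10 + 2 + 3 − 17 − 0)/2 = 8/2 = 4.
(Structurally: 0 ring(s) + 4 π bond(s) = 4.)

4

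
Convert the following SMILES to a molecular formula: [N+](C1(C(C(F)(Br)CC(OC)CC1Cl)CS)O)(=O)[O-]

C9H14BrClFNO4S

Heavy atoms from the SMILES: 1 Br, 9 C, 1 Cl, 1 F, 1 N, 4 O, 1 S.
Implicit hydrogens by atom environment:
  3 × C: 2 H each → 6
  3 × C: 1 H each → 3
  2 × C: no H
  2 × O: no H
  1 × Br: no H
  1 × C: 3 H
  1 × Cl: no H
  1 × F: no H
  1 × N (charge +1): no H
  1 × O: 1 H
  1 × O (charge -1): no H
  1 × S: 1 H
  Total hydrogens = 14.
Molecular formula: C9H14BrClFNO4S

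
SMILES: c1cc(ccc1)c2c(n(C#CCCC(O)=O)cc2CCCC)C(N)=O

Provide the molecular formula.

Heavy atoms from the SMILES: 20 C, 2 N, 3 O.
Implicit hydrogens by atom environment:
  6 × C (aromatic): 1 H each → 6
  5 × C: 2 H each → 10
  4 × C (aromatic): no H
  4 × C: no H
  2 × O: no H
  1 × C: 3 H
  1 × N: 2 H
  1 × N (aromatic): no H
  1 × O: 1 H
  Total hydrogens = 22.
Molecular formula: C20H22N2O3

C20H22N2O3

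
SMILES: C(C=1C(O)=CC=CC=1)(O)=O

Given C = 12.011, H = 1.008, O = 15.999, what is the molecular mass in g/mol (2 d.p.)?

Molecular formula: C7H6O3.
M = 7×12.011 + 6×1.008 + 3×15.999 = 138.12 g/mol.

138.12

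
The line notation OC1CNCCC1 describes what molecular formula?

C5H11NO

Heavy atoms from the SMILES: 5 C, 1 N, 1 O.
Implicit hydrogens by atom environment:
  4 × C: 2 H each → 8
  1 × C: 1 H
  1 × N: 1 H
  1 × O: 1 H
  Total hydrogens = 11.
Molecular formula: C5H11NO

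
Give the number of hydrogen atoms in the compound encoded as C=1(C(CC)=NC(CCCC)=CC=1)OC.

19

Hydrogens are implicit in SMILES; fill each atom to its normal valence:
  4 × C: 2 H each → 8
  3 × C: 3 H each → 9
  3 × C (aromatic): no H
  2 × C (aromatic): 1 H each → 2
  1 × N (aromatic): no H
  1 × O: no H
  Total hydrogens = 19.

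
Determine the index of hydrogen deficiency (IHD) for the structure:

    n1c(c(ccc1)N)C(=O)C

Molecular formula from the SMILES: C7H8N2O.
DoU = (2C + 2 + N − H − X)/2 = (2·7 + 2 + 2 − 8 − 0)/2 = 10/2 = 5.
(Structurally: 1 ring(s) + 4 π bond(s) = 5.)

5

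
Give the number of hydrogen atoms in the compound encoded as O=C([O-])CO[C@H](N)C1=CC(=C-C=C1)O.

Hydrogens are implicit in SMILES; fill each atom to its normal valence:
  4 × C (aromatic): 1 H each → 4
  2 × C (aromatic): no H
  2 × O: no H
  1 × C: 2 H
  1 × C: 1 H
  1 × C: no H
  1 × N: 2 H
  1 × O: 1 H
  1 × O (charge -1): no H
  Total hydrogens = 10.

10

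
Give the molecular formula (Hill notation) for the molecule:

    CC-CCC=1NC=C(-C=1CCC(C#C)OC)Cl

C14H20ClNO

Heavy atoms from the SMILES: 14 C, 1 Cl, 1 N, 1 O.
Implicit hydrogens by atom environment:
  5 × C: 2 H each → 10
  3 × C (aromatic): no H
  2 × C: 3 H each → 6
  2 × C: 1 H each → 2
  1 × C (aromatic): 1 H
  1 × C: no H
  1 × Cl: no H
  1 × N (aromatic): 1 H
  1 × O: no H
  Total hydrogens = 20.
Molecular formula: C14H20ClNO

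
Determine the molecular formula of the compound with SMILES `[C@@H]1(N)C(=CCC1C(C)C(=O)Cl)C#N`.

C9H11ClN2O

Heavy atoms from the SMILES: 9 C, 1 Cl, 2 N, 1 O.
Implicit hydrogens by atom environment:
  4 × C: 1 H each → 4
  3 × C: no H
  1 × C: 3 H
  1 × C: 2 H
  1 × Cl: no H
  1 × N: 2 H
  1 × N: no H
  1 × O: no H
  Total hydrogens = 11.
Molecular formula: C9H11ClN2O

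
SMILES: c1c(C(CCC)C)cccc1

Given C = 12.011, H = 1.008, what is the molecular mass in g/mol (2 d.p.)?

Molecular formula: C11H16.
M = 11×12.011 + 16×1.008 = 148.25 g/mol.

148.25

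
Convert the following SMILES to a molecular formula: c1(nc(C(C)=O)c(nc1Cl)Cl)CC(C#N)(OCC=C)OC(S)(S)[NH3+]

Heavy atoms from the SMILES: 13 C, 2 Cl, 4 N, 3 O, 2 S.
Implicit hydrogens by atom environment:
  4 × C (aromatic): no H
  4 × C: no H
  3 × C: 2 H each → 6
  3 × O: no H
  2 × Cl: no H
  2 × N (aromatic): no H
  2 × S: 1 H each → 2
  1 × C: 3 H
  1 × C: 1 H
  1 × N (charge +1): 3 H
  1 × N: no H
  Total hydrogens = 15.
Net charge +1.
Molecular formula: C13H15Cl2N4O3S2+

C13H15Cl2N4O3S2+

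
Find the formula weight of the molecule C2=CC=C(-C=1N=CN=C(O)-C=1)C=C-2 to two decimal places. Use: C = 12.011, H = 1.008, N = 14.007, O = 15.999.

Molecular formula: C10H8N2O.
M = 10×12.011 + 8×1.008 + 2×14.007 + 1×15.999 = 172.19 g/mol.

172.19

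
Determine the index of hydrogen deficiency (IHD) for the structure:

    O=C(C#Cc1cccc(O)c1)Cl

7

Molecular formula from the SMILES: C9H5ClO2.
DoU = (2C + 2 + N − H − X)/2 = (2·9 + 2 + 0 − 5 − 1)/2 = 14/2 = 7.
(Structurally: 1 ring(s) + 6 π bond(s) = 7.)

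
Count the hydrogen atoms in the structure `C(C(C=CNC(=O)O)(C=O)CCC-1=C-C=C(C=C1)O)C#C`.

17

Hydrogens are implicit in SMILES; fill each atom to its normal valence:
  4 × C: 1 H each → 4
  4 × C (aromatic): 1 H each → 4
  3 × C: 2 H each → 6
  3 × C: no H
  2 × C (aromatic): no H
  2 × O: 1 H each → 2
  2 × O: no H
  1 × N: 1 H
  Total hydrogens = 17.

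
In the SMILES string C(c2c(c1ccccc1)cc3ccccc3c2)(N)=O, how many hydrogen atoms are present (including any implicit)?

Hydrogens are implicit in SMILES; fill each atom to its normal valence:
  11 × C (aromatic): 1 H each → 11
  5 × C (aromatic): no H
  1 × C: no H
  1 × N: 2 H
  1 × O: no H
  Total hydrogens = 13.

13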